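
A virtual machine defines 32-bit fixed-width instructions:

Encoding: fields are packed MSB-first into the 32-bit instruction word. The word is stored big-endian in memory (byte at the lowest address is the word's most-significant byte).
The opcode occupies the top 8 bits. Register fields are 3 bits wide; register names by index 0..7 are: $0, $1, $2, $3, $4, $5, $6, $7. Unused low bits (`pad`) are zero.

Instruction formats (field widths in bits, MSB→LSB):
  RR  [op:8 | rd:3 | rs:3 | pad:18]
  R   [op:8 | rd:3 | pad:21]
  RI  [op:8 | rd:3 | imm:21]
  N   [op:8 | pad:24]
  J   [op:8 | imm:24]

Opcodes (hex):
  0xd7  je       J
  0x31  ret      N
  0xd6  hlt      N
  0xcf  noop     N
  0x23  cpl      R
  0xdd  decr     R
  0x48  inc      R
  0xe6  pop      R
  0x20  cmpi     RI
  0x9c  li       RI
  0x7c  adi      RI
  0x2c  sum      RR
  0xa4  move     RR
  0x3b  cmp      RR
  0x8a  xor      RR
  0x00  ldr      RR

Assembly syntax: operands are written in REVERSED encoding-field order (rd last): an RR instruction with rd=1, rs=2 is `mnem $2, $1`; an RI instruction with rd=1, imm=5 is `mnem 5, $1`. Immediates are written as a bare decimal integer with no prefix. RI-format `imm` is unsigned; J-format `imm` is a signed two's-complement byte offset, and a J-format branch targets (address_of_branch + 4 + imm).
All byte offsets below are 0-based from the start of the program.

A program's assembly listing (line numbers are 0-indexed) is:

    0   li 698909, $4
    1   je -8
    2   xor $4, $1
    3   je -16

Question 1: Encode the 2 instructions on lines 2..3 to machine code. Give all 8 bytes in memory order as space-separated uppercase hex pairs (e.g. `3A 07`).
2. xor fields op=0x8a:8|rd=1:3|rs=4:3|pad=0:18 → word 8a300000h → 8a 30 00 00
3. je fields op=0xd7:8|imm=-16:24 → word d7fffff0h → d7 ff ff f0

8A 30 00 00 D7 FF FF F0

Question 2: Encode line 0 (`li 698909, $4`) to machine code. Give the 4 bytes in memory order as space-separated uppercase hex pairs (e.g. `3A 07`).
L0: li op=0x9c:8|rd=4:3|imm=698909:21 ⇒ 0x9c8aaa1d ⇒ big 9c 8a aa 1d

9C 8A AA 1D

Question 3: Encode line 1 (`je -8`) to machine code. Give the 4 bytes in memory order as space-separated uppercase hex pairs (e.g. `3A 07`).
line 1 (je): pack op=0xd7:8|imm=-8:24 = 0xd7fffff8; big→ d7 ff ff f8

D7 FF FF F8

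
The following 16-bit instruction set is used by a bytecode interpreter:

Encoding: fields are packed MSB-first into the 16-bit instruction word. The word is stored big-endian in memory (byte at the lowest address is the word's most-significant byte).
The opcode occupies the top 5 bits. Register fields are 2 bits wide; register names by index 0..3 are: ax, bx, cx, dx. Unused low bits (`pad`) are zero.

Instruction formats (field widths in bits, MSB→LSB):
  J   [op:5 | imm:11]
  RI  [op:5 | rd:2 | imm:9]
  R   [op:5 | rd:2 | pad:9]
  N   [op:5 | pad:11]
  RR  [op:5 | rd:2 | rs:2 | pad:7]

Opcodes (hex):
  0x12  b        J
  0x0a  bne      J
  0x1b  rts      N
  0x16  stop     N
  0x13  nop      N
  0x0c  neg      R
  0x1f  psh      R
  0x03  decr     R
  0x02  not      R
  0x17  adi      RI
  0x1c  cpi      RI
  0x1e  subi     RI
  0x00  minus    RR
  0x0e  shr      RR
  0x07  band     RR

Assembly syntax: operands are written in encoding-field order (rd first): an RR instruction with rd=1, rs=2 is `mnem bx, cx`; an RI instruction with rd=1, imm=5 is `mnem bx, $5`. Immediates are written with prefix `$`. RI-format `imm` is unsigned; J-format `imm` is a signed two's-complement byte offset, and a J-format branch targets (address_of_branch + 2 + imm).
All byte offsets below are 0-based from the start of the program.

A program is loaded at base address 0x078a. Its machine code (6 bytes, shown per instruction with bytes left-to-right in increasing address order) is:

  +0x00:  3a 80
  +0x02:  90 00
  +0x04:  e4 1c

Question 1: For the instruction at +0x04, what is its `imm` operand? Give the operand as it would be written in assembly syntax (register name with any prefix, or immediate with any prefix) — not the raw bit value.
@+04  big-endian(e4 1c) = 0xe41c
  opcode bits[15:11]=0x1c: cpi/RI
  rd@[10:9]=0x2 ⇒ cx
  imm@[8:0]=0x1c ⇒ $28

$28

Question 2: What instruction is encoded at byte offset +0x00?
band bx, bx

off 0x00: read 3a 80 as big → 0x3a80
  opcode bits[15:11]=0x7: band/RR
  rd: (w>>9)&0x3=0x1 → bx
  rs: (w>>7)&0x3=0x1 → bx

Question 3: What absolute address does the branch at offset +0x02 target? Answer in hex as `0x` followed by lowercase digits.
@+02  big-endian(90 00) = 0x9000
  top 5b → 0x12 → b [J]
  imm: (w>>0)&0x7ff=0x0 → $0
  target = base 0x078a + off 0x02 + 2 + imm 0 = 0x078e

0x078e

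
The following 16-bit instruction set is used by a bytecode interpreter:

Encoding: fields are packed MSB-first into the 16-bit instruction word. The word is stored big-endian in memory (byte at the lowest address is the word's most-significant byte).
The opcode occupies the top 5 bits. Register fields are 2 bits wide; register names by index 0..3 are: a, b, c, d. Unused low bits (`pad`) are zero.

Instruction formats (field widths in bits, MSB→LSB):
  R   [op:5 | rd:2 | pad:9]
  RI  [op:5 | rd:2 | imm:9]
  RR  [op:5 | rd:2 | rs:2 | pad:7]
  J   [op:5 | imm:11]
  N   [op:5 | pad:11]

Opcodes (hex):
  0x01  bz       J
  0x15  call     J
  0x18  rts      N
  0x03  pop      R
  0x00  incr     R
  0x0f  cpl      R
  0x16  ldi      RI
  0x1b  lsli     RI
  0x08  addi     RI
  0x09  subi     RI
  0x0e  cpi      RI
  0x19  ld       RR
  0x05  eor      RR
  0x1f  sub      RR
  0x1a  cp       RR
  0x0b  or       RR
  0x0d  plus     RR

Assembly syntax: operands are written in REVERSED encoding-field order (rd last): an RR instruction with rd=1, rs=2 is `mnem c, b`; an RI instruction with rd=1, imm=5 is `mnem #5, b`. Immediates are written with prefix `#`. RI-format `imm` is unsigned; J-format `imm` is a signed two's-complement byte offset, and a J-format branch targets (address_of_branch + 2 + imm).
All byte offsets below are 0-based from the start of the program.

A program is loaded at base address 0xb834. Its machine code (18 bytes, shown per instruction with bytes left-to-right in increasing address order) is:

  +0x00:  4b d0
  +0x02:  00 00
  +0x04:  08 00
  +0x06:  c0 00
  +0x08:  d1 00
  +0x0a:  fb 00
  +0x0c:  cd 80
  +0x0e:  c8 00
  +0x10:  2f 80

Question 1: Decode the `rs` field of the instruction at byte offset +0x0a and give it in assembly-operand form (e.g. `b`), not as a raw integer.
off 0x0a: read fb 00 as big → 0xfb00
  top 5b → 0x1f → sub [RR]
  rd: (w>>9)&0x3=0x1 → b
  rs: (w>>7)&0x3=0x2 → c

c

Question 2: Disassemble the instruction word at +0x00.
subi #464, b

[00] 4b d0 → 0x4bd0
  op=0x4bd0>>11=0x9 ⇒ subi (RI)
  rd@[10:9]=0x1 ⇒ b
  imm@[8:0]=0x1d0 ⇒ #464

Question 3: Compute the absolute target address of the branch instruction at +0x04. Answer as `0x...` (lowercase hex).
+0x04: 08 00 ⇒ word 0x0800 (big)
  top 5b → 0x1 → bz [J]
  imm@[10:0]=0x0 ⇒ #0
  target = base 0xb834 + off 0x04 + 2 + imm 0 = 0xb83a

0xb83a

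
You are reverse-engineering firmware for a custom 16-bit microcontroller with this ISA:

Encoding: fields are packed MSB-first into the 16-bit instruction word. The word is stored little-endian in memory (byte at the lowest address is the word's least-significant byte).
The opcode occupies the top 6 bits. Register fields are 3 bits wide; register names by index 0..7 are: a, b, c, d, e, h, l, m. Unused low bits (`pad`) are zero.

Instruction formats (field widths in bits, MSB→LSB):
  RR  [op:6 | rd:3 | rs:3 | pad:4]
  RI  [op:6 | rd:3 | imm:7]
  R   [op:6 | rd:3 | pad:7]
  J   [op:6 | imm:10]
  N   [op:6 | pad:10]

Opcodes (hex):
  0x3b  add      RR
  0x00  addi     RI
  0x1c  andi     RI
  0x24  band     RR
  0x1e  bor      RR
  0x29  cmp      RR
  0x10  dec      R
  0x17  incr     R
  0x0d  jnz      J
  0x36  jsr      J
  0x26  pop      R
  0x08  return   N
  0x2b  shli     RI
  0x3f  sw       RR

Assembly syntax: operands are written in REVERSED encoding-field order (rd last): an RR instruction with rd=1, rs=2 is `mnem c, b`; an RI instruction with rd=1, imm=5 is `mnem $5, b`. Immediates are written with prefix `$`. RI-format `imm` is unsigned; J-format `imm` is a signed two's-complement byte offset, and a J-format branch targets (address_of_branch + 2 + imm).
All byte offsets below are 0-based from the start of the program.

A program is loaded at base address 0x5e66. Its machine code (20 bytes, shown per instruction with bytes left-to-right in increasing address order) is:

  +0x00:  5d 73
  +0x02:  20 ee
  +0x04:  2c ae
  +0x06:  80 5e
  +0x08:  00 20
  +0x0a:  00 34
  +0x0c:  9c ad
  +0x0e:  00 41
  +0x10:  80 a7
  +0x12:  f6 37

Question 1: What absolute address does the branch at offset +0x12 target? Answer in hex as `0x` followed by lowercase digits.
0x5e70

@+12  little-endian(f6 37) = 0x37f6
  top 6b → 0xd → jnz [J]
  imm@[9:0]=0x3f6 (s10→-10) ⇒ $-10
  target = base 0x5e66 + off 0x12 + 2 + imm -10 = 0x5e70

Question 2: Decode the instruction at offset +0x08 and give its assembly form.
@+08  little-endian(00 20) = 0x2000
  op=0x2000>>10=0x8 ⇒ return (N)

return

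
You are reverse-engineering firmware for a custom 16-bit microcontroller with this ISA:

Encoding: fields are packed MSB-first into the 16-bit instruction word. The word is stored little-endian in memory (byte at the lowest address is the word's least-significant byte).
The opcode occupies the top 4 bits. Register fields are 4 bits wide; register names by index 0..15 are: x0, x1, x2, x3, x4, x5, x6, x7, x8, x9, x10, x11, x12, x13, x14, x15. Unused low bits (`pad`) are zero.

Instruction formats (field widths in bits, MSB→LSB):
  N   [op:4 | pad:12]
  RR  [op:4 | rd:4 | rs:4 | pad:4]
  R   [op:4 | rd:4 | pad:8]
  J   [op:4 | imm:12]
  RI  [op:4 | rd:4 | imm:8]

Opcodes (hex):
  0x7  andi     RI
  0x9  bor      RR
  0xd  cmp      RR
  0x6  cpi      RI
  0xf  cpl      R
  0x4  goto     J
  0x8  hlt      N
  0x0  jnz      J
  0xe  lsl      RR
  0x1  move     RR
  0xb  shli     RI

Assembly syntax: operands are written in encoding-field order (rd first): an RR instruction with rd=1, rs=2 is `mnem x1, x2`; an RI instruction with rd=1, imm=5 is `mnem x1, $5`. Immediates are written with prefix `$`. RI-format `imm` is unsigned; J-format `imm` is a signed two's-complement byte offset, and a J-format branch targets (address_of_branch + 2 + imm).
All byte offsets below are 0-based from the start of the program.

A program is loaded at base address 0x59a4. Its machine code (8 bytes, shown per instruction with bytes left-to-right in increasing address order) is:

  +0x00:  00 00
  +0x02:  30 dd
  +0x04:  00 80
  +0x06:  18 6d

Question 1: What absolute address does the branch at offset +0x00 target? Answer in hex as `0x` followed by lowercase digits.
[00] 00 00 → 0x0000
  top 4b → 0x0 → jnz [J]
  imm: (w>>0)&0xfff=0x0 → $0
  target = base 0x59a4 + off 0x00 + 2 + imm 0 = 0x59a6

0x59a6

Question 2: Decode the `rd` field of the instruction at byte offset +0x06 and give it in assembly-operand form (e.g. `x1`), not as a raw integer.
@+06  little-endian(18 6d) = 0x6d18
  opcode bits[15:12]=0x6: cpi/RI
  rd: (w>>8)&0xf=0xd → x13
  imm: (w>>0)&0xff=0x18 → $24

x13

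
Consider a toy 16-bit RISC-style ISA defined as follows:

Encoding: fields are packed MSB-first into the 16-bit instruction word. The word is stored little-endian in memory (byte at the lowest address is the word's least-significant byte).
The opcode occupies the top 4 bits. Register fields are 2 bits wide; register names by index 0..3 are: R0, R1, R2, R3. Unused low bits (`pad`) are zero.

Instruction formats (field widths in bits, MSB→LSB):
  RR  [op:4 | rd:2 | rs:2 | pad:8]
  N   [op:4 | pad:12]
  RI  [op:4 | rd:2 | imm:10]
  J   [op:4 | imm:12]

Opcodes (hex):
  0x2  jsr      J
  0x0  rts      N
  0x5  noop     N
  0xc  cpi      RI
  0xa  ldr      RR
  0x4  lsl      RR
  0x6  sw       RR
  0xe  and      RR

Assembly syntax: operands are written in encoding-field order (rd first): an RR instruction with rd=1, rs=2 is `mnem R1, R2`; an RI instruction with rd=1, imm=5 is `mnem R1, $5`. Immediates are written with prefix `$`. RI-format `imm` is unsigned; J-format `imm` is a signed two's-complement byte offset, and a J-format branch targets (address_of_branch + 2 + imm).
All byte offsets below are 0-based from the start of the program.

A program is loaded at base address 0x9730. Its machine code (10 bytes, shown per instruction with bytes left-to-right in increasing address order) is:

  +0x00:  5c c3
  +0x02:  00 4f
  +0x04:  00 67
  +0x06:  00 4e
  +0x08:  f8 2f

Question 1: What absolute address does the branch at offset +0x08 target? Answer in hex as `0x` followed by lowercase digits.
+0x08: f8 2f ⇒ word 0x2ff8 (little)
  op=0x2ff8>>12=0x2 ⇒ jsr (J)
  imm@[11:0]=0xff8 (s12→-8) ⇒ $-8
  target = base 0x9730 + off 0x08 + 2 + imm -8 = 0x9732

0x9732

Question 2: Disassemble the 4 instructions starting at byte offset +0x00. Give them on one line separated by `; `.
cpi R0, $860; lsl R3, R3; sw R1, R3; lsl R3, R2

[00] 5c c3 → 0xc35c
  opcode bits[15:12]=0xc: cpi/RI
  [11:10] rd=0 = R0
  [9:0] imm=860 = $860
[02] 00 4f → 0x4f00
  opcode bits[15:12]=0x4: lsl/RR
  [11:10] rd=3 = R3
  [9:8] rs=3 = R3
[04] 00 67 → 0x6700
  opcode bits[15:12]=0x6: sw/RR
  [11:10] rd=1 = R1
  [9:8] rs=3 = R3
[06] 00 4e → 0x4e00
  opcode bits[15:12]=0x4: lsl/RR
  [11:10] rd=3 = R3
  [9:8] rs=2 = R2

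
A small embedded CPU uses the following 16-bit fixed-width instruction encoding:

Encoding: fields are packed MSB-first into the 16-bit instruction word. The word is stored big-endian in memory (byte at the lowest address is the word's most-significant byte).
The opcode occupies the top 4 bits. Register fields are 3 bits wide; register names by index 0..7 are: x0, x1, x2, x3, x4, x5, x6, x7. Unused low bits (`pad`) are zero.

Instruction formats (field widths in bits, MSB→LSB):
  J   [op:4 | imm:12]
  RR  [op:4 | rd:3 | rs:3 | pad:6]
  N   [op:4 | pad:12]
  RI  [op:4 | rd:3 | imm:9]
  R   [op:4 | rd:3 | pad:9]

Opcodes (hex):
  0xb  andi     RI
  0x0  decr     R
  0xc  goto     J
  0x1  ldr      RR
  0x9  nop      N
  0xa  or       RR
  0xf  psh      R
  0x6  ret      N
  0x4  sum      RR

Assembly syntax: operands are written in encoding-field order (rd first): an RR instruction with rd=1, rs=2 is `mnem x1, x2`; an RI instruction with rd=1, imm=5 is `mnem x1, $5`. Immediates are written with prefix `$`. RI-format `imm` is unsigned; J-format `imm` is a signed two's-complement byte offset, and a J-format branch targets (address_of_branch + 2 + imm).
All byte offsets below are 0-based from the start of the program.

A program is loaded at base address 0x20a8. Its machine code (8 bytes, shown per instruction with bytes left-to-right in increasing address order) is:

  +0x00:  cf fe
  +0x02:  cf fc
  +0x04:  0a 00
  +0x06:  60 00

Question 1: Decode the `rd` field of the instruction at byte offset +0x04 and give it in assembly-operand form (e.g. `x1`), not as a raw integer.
x5

+0x04: 0a 00 ⇒ word 0x0a00 (big)
  top 4b → 0x0 → decr [R]
  rd: (w>>9)&0x7=0x5 → x5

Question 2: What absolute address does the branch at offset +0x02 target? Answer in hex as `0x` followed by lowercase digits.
0x20a8

[02] cf fc → 0xcffc
  opcode bits[15:12]=0xc: goto/J
  [11:0] imm=4092 (s12→-4) = $-4
  target = base 0x20a8 + off 0x02 + 2 + imm -4 = 0x20a8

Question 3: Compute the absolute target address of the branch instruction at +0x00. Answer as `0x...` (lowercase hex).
0x20a8

off 0x00: read cf fe as big → 0xcffe
  op=0xcffe>>12=0xc ⇒ goto (J)
  imm: (w>>0)&0xfff=0xffe (s12→-2) → $-2
  target = base 0x20a8 + off 0x00 + 2 + imm -2 = 0x20a8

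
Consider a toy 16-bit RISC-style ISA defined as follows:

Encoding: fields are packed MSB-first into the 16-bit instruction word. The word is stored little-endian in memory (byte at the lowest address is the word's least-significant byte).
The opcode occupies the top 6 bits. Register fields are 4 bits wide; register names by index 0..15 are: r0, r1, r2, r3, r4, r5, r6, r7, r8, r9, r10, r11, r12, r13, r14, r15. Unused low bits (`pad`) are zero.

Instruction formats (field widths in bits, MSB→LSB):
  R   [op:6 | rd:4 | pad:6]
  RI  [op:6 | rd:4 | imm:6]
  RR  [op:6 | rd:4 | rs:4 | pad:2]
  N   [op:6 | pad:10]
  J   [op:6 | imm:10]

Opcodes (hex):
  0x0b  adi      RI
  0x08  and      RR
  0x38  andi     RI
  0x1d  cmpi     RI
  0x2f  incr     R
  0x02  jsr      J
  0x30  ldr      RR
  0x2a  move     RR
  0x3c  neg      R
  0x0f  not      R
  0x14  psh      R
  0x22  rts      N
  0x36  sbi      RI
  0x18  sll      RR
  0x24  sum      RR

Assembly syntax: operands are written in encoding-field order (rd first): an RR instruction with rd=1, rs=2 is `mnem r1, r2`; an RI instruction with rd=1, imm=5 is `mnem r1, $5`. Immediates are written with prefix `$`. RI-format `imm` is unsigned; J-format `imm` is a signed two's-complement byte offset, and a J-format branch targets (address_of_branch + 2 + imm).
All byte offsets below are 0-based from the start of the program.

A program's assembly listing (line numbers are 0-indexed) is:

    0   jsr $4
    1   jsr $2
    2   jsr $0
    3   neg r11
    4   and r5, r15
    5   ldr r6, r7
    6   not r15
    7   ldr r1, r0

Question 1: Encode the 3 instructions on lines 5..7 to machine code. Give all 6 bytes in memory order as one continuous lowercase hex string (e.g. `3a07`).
9cc1c03f40c0

L5: ldr op=0x30:6|rd=6:4|rs=7:4|pad=0:2 ⇒ 0xc19c ⇒ little 9c c1
L6: not op=0xf:6|rd=15:4|pad=0:6 ⇒ 0x3fc0 ⇒ little c0 3f
L7: ldr op=0x30:6|rd=1:4|rs=0:4|pad=0:2 ⇒ 0xc040 ⇒ little 40 c0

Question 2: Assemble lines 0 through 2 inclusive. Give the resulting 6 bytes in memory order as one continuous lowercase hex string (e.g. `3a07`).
040802080008

line 0 (jsr): pack op=0x2:6|imm=4:10 = 0x0804; little→ 04 08
line 1 (jsr): pack op=0x2:6|imm=2:10 = 0x0802; little→ 02 08
line 2 (jsr): pack op=0x2:6|imm=0:10 = 0x0800; little→ 00 08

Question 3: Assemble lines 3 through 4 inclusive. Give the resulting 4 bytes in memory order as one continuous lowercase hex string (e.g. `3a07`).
c0f27c21

L3: neg op=0x3c:6|rd=11:4|pad=0:6 ⇒ 0xf2c0 ⇒ little c0 f2
L4: and op=0x8:6|rd=5:4|rs=15:4|pad=0:2 ⇒ 0x217c ⇒ little 7c 21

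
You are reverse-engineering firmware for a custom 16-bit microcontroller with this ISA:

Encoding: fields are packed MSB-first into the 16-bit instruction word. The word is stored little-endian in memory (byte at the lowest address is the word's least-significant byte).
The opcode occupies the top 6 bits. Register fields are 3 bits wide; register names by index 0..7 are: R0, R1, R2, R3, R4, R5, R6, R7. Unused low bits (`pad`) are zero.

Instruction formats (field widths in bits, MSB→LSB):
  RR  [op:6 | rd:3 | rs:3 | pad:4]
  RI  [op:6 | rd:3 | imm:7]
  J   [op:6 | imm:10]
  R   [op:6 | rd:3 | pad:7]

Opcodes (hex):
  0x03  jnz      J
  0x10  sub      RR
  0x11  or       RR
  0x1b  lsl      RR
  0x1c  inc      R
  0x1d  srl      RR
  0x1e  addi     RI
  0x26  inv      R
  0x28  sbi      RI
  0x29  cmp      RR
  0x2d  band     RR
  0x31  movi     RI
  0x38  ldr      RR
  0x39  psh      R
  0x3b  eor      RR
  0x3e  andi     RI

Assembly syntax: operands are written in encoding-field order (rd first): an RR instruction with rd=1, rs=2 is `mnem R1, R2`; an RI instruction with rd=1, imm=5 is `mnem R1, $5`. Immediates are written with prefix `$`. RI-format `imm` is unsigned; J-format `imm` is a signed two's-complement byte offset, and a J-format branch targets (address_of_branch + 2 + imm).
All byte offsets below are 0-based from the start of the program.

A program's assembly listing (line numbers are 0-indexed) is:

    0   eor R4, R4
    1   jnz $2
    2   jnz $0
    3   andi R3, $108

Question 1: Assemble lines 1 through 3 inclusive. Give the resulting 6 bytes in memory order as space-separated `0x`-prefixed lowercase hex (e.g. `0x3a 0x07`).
0x02 0x0c 0x00 0x0c 0xec 0xf9

L1: jnz op=0x3:6|imm=2:10 ⇒ 0x0c02 ⇒ little 02 0c
L2: jnz op=0x3:6|imm=0:10 ⇒ 0x0c00 ⇒ little 00 0c
L3: andi op=0x3e:6|rd=3:3|imm=108:7 ⇒ 0xf9ec ⇒ little ec f9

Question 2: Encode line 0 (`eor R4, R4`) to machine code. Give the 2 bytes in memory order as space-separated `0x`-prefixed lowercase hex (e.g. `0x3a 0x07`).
0x40 0xee

0. eor fields op=0x3b:6|rd=4:3|rs=4:3|pad=0:4 → word ee40h → 40 ee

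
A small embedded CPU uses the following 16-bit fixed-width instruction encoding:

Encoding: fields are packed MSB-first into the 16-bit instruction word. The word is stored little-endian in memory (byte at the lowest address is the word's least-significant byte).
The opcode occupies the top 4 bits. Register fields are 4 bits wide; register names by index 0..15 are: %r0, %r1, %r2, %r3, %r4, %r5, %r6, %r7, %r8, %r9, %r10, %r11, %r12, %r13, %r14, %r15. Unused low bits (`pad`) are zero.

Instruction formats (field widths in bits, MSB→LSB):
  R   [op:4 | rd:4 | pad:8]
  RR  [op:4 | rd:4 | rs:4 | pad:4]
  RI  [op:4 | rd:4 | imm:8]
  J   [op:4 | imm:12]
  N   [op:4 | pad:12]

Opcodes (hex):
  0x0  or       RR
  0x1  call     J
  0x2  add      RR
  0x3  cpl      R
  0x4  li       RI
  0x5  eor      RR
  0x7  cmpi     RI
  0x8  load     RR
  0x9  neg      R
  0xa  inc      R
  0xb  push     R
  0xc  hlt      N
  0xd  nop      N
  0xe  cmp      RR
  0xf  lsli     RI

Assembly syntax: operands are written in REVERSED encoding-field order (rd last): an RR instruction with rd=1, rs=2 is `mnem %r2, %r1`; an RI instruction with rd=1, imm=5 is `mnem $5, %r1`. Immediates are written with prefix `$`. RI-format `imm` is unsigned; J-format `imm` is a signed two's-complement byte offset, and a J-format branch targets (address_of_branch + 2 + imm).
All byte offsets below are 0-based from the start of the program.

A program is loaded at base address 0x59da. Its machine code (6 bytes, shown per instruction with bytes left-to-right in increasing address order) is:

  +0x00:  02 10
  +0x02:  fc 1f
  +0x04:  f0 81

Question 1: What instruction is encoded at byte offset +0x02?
call $-4

[02] fc 1f → 0x1ffc
  top 4b → 0x1 → call [J]
  imm@[11:0]=0xffc (s12→-4) ⇒ $-4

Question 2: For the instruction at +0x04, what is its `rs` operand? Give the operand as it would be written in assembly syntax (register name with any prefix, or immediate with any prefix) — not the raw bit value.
@+04  little-endian(f0 81) = 0x81f0
  opcode bits[15:12]=0x8: load/RR
  rd: (w>>8)&0xf=0x1 → %r1
  rs: (w>>4)&0xf=0xf → %r15

%r15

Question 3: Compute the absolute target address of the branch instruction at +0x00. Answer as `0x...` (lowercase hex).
0x59de

off 0x00: read 02 10 as little → 0x1002
  op=0x1002>>12=0x1 ⇒ call (J)
  imm: (w>>0)&0xfff=0x2 → $2
  target = base 0x59da + off 0x00 + 2 + imm 2 = 0x59de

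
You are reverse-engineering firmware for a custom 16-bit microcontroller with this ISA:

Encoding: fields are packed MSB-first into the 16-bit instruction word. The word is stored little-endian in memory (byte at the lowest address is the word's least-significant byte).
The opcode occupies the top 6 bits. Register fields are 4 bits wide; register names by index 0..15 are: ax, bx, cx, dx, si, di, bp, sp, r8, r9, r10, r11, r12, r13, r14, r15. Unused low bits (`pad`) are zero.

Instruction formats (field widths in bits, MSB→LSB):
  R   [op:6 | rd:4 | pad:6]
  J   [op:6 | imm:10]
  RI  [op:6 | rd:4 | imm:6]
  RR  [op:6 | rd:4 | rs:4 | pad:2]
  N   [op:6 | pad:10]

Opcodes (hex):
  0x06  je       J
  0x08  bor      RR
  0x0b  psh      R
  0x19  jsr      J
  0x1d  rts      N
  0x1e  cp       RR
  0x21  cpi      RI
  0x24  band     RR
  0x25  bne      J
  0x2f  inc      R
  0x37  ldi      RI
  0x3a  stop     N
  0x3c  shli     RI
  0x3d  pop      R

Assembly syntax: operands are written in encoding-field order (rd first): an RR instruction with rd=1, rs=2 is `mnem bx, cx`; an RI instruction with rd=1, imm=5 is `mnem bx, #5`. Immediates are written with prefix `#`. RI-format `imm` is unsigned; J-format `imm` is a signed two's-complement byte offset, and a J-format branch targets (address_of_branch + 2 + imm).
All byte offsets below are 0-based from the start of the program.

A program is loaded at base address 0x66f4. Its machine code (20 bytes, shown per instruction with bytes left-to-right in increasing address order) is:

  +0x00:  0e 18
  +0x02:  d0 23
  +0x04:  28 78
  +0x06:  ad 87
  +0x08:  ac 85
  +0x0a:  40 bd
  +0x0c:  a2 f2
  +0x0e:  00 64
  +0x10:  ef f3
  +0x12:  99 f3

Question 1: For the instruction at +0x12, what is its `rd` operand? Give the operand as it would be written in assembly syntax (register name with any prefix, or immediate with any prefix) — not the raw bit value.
r14

@+12  little-endian(99 f3) = 0xf399
  top 6b → 0x3c → shli [RI]
  rd: (w>>6)&0xf=0xe → r14
  imm: (w>>0)&0x3f=0x19 → #25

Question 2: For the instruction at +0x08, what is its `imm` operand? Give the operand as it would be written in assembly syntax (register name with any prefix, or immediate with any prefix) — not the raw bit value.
[08] ac 85 → 0x85ac
  opcode bits[15:10]=0x21: cpi/RI
  rd@[9:6]=0x6 ⇒ bp
  imm@[5:0]=0x2c ⇒ #44

#44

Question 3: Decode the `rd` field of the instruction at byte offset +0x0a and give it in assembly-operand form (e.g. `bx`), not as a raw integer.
di

+0x0a: 40 bd ⇒ word 0xbd40 (little)
  op=0xbd40>>10=0x2f ⇒ inc (R)
  rd@[9:6]=0x5 ⇒ di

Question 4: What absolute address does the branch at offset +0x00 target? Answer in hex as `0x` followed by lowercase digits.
off 0x00: read 0e 18 as little → 0x180e
  op=0x180e>>10=0x6 ⇒ je (J)
  imm@[9:0]=0xe ⇒ #14
  target = base 0x66f4 + off 0x00 + 2 + imm 14 = 0x6704

0x6704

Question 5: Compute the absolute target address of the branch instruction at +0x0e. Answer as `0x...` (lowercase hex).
0x6704

@+0e  little-endian(00 64) = 0x6400
  opcode bits[15:10]=0x19: jsr/J
  imm@[9:0]=0x0 ⇒ #0
  target = base 0x66f4 + off 0x0e + 2 + imm 0 = 0x6704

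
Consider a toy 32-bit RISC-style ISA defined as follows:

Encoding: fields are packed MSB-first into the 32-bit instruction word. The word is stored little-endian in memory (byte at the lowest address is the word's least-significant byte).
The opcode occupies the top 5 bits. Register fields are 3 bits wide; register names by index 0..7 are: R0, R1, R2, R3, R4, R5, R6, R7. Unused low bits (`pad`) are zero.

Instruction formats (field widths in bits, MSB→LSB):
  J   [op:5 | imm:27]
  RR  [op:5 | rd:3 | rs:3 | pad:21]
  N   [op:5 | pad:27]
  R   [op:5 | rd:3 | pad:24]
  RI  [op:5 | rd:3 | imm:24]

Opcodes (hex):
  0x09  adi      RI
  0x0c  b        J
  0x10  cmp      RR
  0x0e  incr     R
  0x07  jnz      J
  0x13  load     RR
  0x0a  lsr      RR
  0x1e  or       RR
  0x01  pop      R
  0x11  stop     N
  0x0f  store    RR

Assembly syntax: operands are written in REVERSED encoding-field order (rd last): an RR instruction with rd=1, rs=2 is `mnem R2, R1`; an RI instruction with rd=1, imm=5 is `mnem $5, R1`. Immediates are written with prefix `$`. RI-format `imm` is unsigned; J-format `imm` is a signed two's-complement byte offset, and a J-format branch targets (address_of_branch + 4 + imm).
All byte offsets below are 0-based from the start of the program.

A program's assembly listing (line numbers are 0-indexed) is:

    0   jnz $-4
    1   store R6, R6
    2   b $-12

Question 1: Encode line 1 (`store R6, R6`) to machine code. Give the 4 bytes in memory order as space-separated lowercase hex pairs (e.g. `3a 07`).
1. store fields op=0xf:5|rd=6:3|rs=6:3|pad=0:21 → word 7ec00000h → 00 00 c0 7e

00 00 c0 7e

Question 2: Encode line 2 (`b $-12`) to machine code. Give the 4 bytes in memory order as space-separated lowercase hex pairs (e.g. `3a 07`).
line 2 (b): pack op=0xc:5|imm=-12:27 = 0x67fffff4; little→ f4 ff ff 67

f4 ff ff 67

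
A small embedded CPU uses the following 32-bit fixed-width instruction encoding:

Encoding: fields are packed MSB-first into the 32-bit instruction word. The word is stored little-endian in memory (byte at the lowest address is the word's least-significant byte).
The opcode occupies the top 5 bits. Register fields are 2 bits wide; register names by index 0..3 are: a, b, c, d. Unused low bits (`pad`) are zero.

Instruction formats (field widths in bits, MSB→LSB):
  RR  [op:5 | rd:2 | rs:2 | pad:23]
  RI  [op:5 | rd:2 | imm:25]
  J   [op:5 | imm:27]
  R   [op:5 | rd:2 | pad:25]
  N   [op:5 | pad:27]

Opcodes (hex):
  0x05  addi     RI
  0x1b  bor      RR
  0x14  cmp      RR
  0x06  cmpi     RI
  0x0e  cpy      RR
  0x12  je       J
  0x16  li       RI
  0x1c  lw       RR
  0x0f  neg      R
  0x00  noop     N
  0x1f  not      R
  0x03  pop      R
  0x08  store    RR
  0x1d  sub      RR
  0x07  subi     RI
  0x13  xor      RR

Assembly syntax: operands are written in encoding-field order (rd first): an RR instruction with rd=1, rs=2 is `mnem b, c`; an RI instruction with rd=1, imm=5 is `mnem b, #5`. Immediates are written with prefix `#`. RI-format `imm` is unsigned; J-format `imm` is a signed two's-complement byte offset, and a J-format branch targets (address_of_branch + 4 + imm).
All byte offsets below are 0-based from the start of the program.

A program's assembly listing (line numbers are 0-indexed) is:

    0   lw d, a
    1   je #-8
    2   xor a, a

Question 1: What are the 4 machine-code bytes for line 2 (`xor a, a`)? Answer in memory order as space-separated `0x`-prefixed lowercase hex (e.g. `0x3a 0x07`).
2. xor fields op=0x13:5|rd=0:2|rs=0:2|pad=0:23 → word 98000000h → 00 00 00 98

0x00 0x00 0x00 0x98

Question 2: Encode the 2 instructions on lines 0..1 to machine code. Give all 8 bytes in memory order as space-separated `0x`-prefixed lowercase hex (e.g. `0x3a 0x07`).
0x00 0x00 0x00 0xe6 0xf8 0xff 0xff 0x97

0. lw fields op=0x1c:5|rd=3:2|rs=0:2|pad=0:23 → word e6000000h → 00 00 00 e6
1. je fields op=0x12:5|imm=-8:27 → word 97fffff8h → f8 ff ff 97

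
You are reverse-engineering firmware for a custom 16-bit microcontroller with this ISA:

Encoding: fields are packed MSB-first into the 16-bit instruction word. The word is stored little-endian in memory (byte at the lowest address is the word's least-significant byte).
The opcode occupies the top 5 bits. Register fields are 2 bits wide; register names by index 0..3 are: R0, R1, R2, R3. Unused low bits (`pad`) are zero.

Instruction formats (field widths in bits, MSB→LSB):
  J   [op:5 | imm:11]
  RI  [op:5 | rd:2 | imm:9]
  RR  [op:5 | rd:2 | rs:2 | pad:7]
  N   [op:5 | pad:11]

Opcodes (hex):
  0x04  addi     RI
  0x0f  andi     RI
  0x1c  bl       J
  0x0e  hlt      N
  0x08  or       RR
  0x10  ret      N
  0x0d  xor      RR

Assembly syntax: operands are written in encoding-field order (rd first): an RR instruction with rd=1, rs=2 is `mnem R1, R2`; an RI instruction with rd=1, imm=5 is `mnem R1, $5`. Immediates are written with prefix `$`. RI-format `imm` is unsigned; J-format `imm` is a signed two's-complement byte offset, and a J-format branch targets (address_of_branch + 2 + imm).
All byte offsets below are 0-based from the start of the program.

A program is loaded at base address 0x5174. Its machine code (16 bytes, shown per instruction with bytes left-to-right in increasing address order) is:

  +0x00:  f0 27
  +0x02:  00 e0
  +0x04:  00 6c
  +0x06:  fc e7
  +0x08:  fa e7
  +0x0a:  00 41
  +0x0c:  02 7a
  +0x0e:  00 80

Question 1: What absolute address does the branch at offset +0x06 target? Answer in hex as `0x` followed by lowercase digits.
off 0x06: read fc e7 as little → 0xe7fc
  opcode bits[15:11]=0x1c: bl/J
  imm@[10:0]=0x7fc (s11→-4) ⇒ $-4
  target = base 0x5174 + off 0x06 + 2 + imm -4 = 0x5178

0x5178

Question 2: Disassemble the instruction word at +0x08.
bl $-6

+0x08: fa e7 ⇒ word 0xe7fa (little)
  top 5b → 0x1c → bl [J]
  [10:0] imm=2042 (s11→-6) = $-6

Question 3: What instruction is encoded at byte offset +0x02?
+0x02: 00 e0 ⇒ word 0xe000 (little)
  op=0xe000>>11=0x1c ⇒ bl (J)
  imm: (w>>0)&0x7ff=0x0 → $0

bl $0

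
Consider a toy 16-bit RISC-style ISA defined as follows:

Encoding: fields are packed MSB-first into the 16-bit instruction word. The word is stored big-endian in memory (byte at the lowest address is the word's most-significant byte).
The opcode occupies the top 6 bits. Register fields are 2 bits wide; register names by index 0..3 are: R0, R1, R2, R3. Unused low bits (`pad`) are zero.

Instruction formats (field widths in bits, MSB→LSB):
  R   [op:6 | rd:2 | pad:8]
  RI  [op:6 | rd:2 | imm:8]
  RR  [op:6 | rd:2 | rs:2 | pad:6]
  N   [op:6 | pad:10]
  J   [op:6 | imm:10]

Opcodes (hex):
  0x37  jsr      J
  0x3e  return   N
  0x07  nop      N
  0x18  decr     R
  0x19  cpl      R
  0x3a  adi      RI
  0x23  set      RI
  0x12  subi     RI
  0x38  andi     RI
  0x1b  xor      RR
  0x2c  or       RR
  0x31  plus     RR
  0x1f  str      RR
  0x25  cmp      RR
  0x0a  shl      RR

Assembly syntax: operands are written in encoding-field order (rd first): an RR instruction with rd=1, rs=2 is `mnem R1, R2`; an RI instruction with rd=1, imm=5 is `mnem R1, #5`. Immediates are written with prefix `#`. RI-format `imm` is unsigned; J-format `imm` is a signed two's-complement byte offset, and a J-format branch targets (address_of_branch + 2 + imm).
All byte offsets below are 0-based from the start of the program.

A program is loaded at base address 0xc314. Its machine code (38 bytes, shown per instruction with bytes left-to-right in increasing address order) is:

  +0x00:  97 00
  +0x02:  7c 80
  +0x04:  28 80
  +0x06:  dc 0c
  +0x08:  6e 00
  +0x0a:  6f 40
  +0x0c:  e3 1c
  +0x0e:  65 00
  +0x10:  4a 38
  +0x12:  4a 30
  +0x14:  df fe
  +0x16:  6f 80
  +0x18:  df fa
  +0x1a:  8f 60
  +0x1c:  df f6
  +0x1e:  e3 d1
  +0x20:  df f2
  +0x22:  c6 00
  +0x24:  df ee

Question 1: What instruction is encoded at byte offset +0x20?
@+20  big-endian(df f2) = 0xdff2
  opcode bits[15:10]=0x37: jsr/J
  imm@[9:0]=0x3f2 (s10→-14) ⇒ #-14

jsr #-14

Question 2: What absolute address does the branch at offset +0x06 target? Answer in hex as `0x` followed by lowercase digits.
@+06  big-endian(dc 0c) = 0xdc0c
  op=0xdc0c>>10=0x37 ⇒ jsr (J)
  imm: (w>>0)&0x3ff=0xc → #12
  target = base 0xc314 + off 0x06 + 2 + imm 12 = 0xc328

0xc328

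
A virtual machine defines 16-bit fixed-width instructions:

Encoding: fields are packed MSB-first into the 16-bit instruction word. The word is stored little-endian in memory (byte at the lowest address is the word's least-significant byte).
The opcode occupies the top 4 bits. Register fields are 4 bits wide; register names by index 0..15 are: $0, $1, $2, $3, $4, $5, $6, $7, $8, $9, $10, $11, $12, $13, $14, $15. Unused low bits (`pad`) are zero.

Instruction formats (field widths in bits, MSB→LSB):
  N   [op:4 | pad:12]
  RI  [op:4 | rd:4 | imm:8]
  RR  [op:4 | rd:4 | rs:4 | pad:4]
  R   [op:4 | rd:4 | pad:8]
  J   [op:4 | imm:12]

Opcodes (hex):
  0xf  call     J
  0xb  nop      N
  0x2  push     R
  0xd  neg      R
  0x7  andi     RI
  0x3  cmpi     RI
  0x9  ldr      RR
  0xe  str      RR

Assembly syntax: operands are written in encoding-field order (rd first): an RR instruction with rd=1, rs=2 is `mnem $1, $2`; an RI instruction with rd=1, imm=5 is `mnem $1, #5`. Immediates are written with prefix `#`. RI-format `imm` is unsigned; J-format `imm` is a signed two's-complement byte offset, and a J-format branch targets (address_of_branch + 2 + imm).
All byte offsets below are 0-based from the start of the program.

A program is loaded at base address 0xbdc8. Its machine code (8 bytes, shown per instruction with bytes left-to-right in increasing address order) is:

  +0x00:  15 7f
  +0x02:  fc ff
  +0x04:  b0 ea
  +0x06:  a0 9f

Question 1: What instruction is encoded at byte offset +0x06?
+0x06: a0 9f ⇒ word 0x9fa0 (little)
  top 4b → 0x9 → ldr [RR]
  rd@[11:8]=0xf ⇒ $15
  rs@[7:4]=0xa ⇒ $10

ldr $15, $10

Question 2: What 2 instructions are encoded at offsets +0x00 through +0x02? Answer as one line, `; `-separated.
@+00  little-endian(15 7f) = 0x7f15
  top 4b → 0x7 → andi [RI]
  [11:8] rd=15 = $15
  [7:0] imm=21 = #21
@+02  little-endian(fc ff) = 0xfffc
  top 4b → 0xf → call [J]
  [11:0] imm=4092 (s12→-4) = #-4

andi $15, #21; call #-4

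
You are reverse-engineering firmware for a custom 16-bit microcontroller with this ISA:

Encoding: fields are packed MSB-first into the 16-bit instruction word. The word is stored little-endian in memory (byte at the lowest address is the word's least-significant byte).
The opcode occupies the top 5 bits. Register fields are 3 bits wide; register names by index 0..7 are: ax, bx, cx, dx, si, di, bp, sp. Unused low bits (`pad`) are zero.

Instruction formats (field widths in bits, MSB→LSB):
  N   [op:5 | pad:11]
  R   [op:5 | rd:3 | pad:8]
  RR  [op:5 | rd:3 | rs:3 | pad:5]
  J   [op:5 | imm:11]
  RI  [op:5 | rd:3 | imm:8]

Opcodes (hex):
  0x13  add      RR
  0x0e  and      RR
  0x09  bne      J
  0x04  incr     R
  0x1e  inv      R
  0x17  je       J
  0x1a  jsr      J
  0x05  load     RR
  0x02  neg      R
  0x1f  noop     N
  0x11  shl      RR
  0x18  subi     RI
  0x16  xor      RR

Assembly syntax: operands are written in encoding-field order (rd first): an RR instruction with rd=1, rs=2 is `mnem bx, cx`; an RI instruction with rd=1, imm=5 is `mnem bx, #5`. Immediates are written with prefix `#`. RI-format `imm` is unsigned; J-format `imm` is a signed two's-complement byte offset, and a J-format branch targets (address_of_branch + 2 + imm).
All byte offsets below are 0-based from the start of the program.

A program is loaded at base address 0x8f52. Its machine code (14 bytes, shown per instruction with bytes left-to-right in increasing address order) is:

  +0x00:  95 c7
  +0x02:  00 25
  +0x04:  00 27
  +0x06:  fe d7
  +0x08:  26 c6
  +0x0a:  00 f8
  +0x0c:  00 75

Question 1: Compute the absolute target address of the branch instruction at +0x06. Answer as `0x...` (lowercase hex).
0x8f58

off 0x06: read fe d7 as little → 0xd7fe
  top 5b → 0x1a → jsr [J]
  [10:0] imm=2046 (s11→-2) = #-2
  target = base 0x8f52 + off 0x06 + 2 + imm -2 = 0x8f58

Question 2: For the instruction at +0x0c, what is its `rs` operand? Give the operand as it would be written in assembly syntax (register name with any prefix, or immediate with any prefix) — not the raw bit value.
[0c] 00 75 → 0x7500
  opcode bits[15:11]=0xe: and/RR
  rd: (w>>8)&0x7=0x5 → di
  rs: (w>>5)&0x7=0x0 → ax

ax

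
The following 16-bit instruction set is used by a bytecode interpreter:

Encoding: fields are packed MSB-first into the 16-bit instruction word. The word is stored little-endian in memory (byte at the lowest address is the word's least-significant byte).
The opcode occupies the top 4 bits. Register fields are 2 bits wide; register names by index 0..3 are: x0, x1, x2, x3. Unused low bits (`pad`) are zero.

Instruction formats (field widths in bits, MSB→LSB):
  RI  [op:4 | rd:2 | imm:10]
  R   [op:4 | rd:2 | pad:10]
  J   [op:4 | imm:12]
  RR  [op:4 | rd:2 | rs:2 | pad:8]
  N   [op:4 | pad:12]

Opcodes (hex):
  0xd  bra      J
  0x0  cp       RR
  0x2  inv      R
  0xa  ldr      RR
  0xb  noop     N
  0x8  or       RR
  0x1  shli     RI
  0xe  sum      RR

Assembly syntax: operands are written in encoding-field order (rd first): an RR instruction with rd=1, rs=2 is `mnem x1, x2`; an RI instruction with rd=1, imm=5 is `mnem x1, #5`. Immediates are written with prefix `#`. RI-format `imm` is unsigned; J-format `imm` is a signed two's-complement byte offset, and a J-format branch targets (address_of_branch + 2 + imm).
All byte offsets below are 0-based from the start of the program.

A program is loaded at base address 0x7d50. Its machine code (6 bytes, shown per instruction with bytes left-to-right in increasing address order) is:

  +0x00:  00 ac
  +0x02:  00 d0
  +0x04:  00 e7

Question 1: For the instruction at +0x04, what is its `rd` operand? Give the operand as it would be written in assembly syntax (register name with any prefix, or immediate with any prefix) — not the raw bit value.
x1

@+04  little-endian(00 e7) = 0xe700
  opcode bits[15:12]=0xe: sum/RR
  rd@[11:10]=0x1 ⇒ x1
  rs@[9:8]=0x3 ⇒ x3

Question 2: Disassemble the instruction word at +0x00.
off 0x00: read 00 ac as little → 0xac00
  top 4b → 0xa → ldr [RR]
  rd: (w>>10)&0x3=0x3 → x3
  rs: (w>>8)&0x3=0x0 → x0

ldr x3, x0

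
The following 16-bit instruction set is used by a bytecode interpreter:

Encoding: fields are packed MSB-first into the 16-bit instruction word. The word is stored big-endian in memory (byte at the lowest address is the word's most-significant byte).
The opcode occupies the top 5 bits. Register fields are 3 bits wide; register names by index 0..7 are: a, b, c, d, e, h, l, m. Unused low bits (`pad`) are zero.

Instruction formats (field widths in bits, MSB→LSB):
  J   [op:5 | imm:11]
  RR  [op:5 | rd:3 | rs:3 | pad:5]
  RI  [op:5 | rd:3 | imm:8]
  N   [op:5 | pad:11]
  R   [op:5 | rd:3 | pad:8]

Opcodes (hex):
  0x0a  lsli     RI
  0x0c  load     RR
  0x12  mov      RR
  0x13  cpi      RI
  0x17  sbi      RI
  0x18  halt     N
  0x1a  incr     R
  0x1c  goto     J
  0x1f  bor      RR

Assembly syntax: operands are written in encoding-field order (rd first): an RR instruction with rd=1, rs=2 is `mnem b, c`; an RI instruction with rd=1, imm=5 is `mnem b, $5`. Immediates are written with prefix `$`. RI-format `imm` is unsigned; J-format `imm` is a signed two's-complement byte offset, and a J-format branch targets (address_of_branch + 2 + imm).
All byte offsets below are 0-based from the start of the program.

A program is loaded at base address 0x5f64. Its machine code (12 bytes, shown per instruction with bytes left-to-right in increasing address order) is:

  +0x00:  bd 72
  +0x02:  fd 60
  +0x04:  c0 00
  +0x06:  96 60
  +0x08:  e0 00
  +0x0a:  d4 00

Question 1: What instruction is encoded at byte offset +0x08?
goto $0

@+08  big-endian(e0 00) = 0xe000
  op=0xe000>>11=0x1c ⇒ goto (J)
  imm@[10:0]=0x0 ⇒ $0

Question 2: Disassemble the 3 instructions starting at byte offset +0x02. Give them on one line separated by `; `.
off 0x02: read fd 60 as big → 0xfd60
  opcode bits[15:11]=0x1f: bor/RR
  rd@[10:8]=0x5 ⇒ h
  rs@[7:5]=0x3 ⇒ d
off 0x04: read c0 00 as big → 0xc000
  opcode bits[15:11]=0x18: halt/N
off 0x06: read 96 60 as big → 0x9660
  opcode bits[15:11]=0x12: mov/RR
  rd@[10:8]=0x6 ⇒ l
  rs@[7:5]=0x3 ⇒ d

bor h, d; halt; mov l, d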